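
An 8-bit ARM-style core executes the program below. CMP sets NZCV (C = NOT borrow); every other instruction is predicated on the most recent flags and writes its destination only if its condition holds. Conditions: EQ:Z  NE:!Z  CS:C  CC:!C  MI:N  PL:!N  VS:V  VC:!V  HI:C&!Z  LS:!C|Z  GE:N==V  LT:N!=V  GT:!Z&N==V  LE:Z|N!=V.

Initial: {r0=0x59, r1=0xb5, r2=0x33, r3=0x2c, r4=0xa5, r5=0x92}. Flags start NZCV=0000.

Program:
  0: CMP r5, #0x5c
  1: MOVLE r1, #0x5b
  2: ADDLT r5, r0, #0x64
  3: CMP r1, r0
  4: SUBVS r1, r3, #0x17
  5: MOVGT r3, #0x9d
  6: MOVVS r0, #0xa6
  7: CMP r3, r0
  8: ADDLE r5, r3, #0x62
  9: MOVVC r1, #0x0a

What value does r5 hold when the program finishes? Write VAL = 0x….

0: ✓ CMP  NZCV=0011
1: ✓ MOVLE  r1←0x5b
2: ✓ ADDLT  r5←0xbd
3: ✓ CMP  NZCV=0010
4: · SUBVS
5: ✓ MOVGT  r3←0x9d
6: · MOVVS
7: ✓ CMP  NZCV=0011
8: ✓ ADDLE  r5←0xff
9: · MOVVC

VAL = 0xff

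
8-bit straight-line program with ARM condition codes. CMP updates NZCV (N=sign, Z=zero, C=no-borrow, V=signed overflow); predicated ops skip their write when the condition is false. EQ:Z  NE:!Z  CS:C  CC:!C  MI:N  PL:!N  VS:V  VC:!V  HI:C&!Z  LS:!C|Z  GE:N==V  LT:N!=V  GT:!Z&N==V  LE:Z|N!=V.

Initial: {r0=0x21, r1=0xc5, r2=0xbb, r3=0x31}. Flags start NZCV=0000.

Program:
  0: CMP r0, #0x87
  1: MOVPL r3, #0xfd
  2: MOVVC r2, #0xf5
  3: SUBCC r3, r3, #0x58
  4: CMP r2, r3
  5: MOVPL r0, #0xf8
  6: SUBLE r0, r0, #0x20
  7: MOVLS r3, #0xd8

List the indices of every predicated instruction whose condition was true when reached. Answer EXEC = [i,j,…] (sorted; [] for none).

0: ✓ CMP  NZCV=1001
1: · MOVPL
2: · MOVVC
3: ✓ SUBCC  r3←0xd9
4: ✓ CMP  NZCV=1000
5: · MOVPL
6: ✓ SUBLE  r0←0x01
7: ✓ MOVLS  r3←0xd8

EXEC = [3,6,7]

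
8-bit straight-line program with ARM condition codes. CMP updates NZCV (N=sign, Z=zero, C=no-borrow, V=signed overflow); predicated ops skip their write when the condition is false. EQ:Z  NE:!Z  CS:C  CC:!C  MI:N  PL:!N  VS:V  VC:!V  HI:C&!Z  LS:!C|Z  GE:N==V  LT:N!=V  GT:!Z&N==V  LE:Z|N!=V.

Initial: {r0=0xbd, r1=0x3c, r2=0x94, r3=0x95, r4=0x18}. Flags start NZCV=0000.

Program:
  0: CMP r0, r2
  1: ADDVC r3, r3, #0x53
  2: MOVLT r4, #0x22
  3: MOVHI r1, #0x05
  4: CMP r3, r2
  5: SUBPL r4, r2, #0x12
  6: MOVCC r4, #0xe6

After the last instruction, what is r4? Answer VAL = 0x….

[0] flags=0010 → (cmp)
[1] flags=0010 VC?T → r3=0xe8
[2] flags=0010 LT?F → skip
[3] flags=0010 HI?T → r1=0x05
[4] flags=0010 → (cmp)
[5] flags=0010 PL?T → r4=0x82
[6] flags=0010 CC?F → skip

VAL = 0x82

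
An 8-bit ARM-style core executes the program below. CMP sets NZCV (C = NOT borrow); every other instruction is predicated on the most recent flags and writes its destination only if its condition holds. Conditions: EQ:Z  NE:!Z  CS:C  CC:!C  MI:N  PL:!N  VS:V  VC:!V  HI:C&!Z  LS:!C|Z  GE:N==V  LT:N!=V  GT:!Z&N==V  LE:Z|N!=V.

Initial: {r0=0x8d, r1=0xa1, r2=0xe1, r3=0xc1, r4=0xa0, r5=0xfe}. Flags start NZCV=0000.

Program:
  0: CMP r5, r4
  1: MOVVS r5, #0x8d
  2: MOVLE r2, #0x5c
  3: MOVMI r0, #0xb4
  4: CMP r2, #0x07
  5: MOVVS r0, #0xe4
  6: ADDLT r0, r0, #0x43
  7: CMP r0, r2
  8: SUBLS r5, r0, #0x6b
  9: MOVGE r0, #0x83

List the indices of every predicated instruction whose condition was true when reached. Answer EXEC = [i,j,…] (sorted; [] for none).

EXEC = [6,8]

0: ✓ CMP  NZCV=0010
1: · MOVVS
2: · MOVLE
3: · MOVMI
4: ✓ CMP  NZCV=1010
5: · MOVVS
6: ✓ ADDLT  r0←0xd0
7: ✓ CMP  NZCV=1000
8: ✓ SUBLS  r5←0x65
9: · MOVGE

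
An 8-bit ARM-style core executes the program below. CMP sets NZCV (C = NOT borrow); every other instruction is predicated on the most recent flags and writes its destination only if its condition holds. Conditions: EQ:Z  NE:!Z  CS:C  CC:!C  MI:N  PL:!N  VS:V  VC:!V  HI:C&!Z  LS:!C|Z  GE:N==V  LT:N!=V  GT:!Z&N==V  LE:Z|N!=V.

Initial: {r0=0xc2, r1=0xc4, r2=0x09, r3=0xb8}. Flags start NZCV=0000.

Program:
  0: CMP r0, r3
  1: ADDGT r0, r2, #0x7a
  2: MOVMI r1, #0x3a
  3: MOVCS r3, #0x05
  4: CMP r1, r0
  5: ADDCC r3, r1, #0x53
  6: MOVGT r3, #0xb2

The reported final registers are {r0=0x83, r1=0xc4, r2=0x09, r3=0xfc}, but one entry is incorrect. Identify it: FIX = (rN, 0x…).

0: ✓ CMP  NZCV=0010
1: ✓ ADDGT  r0←0x83
2: · MOVMI
3: ✓ MOVCS  r3←0x05
4: ✓ CMP  NZCV=0010
5: · ADDCC
6: ✓ MOVGT  r3←0xb2

FIX = (r3, 0xb2)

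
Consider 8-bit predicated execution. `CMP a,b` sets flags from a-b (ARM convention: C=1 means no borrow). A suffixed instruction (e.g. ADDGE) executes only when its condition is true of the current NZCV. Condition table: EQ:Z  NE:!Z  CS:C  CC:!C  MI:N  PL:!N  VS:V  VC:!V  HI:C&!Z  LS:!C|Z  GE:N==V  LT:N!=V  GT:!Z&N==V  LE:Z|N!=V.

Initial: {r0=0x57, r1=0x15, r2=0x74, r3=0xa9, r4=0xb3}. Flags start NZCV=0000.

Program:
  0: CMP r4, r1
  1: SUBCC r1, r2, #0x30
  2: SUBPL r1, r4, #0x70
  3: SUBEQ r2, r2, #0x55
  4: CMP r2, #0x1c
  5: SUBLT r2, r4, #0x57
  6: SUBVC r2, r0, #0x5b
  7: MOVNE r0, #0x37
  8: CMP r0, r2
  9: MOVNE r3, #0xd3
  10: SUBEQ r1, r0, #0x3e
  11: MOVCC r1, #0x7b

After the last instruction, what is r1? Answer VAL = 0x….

[0] flags=1010 → (cmp)
[1] flags=1010 CC?F → skip
[2] flags=1010 PL?F → skip
[3] flags=1010 EQ?F → skip
[4] flags=0010 → (cmp)
[5] flags=0010 LT?F → skip
[6] flags=0010 VC?T → r2=0xfc
[7] flags=0010 NE?T → r0=0x37
[8] flags=0000 → (cmp)
[9] flags=0000 NE?T → r3=0xd3
[10] flags=0000 EQ?F → skip
[11] flags=0000 CC?T → r1=0x7b

VAL = 0x7b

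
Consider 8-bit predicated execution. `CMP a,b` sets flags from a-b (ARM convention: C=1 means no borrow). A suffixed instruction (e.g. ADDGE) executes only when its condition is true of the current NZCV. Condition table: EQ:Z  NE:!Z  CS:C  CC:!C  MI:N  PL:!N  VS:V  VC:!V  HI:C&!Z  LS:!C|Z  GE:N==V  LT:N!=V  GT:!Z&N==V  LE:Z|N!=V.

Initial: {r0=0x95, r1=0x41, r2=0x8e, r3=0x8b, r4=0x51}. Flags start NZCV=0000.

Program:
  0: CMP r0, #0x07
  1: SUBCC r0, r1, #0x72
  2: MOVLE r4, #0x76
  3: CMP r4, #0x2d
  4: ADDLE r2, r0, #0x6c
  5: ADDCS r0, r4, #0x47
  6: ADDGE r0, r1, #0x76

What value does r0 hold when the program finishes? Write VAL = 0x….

0: ✓ CMP  NZCV=1010
1: · SUBCC
2: ✓ MOVLE  r4←0x76
3: ✓ CMP  NZCV=0010
4: · ADDLE
5: ✓ ADDCS  r0←0xbd
6: ✓ ADDGE  r0←0xb7

VAL = 0xb7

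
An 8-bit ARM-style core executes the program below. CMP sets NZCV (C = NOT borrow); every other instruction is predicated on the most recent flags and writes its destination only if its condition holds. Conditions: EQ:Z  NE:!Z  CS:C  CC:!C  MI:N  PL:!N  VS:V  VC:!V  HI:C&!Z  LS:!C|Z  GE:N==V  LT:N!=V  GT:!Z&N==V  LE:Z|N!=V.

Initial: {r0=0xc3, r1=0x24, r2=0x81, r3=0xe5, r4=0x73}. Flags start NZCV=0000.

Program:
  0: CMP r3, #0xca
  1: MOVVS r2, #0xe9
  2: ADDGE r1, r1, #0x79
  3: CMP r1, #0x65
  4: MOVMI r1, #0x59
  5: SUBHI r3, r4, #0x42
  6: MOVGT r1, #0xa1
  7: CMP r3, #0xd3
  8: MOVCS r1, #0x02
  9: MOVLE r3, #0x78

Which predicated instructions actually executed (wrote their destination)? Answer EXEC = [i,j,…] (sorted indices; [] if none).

EXEC = [2,5]

[0] flags=0010 → (cmp)
[1] flags=0010 VS?F → skip
[2] flags=0010 GE?T → r1=0x9d
[3] flags=0011 → (cmp)
[4] flags=0011 MI?F → skip
[5] flags=0011 HI?T → r3=0x31
[6] flags=0011 GT?F → skip
[7] flags=0000 → (cmp)
[8] flags=0000 CS?F → skip
[9] flags=0000 LE?F → skip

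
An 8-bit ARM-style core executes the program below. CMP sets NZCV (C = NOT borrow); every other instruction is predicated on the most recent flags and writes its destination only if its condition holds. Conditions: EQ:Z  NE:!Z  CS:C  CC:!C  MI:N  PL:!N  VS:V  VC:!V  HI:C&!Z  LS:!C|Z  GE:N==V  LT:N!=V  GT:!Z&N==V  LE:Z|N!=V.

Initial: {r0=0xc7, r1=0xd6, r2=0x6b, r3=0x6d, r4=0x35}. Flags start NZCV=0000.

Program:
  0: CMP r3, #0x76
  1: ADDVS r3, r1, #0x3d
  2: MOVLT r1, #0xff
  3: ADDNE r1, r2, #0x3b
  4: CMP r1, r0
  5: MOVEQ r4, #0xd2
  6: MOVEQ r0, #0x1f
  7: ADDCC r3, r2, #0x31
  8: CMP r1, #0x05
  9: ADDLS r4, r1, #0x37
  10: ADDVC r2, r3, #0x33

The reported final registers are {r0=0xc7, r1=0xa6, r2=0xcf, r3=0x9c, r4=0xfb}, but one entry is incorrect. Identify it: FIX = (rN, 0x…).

0: ✓ CMP  NZCV=1000
1: · ADDVS
2: ✓ MOVLT  r1←0xff
3: ✓ ADDNE  r1←0xa6
4: ✓ CMP  NZCV=1000
5: · MOVEQ
6: · MOVEQ
7: ✓ ADDCC  r3←0x9c
8: ✓ CMP  NZCV=1010
9: · ADDLS
10: ✓ ADDVC  r2←0xcf

FIX = (r4, 0x35)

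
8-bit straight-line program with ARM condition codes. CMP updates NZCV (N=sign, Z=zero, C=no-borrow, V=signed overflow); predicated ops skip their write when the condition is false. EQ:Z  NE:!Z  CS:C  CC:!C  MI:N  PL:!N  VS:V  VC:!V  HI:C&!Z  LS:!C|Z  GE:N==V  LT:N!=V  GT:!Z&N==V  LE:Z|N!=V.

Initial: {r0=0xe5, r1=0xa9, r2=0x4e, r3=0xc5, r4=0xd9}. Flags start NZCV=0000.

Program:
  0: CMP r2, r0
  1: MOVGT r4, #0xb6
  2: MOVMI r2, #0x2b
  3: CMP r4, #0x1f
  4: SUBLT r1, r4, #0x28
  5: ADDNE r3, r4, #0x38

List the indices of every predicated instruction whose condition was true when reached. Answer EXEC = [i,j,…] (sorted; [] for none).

EXEC = [1,4,5]

0: ✓ CMP  NZCV=0000
1: ✓ MOVGT  r4←0xb6
2: · MOVMI
3: ✓ CMP  NZCV=1010
4: ✓ SUBLT  r1←0x8e
5: ✓ ADDNE  r3←0xee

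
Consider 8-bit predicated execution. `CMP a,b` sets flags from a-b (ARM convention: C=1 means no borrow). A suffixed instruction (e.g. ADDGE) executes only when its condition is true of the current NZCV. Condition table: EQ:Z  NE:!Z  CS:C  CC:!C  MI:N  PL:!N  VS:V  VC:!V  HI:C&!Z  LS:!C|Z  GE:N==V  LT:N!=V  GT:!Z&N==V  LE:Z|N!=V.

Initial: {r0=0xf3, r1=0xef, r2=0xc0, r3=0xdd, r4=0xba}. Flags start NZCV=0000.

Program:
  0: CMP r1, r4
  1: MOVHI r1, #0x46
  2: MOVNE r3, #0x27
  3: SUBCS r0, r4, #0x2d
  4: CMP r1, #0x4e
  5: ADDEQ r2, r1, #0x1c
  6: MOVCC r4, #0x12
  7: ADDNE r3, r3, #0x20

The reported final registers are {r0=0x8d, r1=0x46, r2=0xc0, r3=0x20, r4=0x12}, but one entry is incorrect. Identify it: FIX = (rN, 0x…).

[0] flags=0010 → (cmp)
[1] flags=0010 HI?T → r1=0x46
[2] flags=0010 NE?T → r3=0x27
[3] flags=0010 CS?T → r0=0x8d
[4] flags=1000 → (cmp)
[5] flags=1000 EQ?F → skip
[6] flags=1000 CC?T → r4=0x12
[7] flags=1000 NE?T → r3=0x47

FIX = (r3, 0x47)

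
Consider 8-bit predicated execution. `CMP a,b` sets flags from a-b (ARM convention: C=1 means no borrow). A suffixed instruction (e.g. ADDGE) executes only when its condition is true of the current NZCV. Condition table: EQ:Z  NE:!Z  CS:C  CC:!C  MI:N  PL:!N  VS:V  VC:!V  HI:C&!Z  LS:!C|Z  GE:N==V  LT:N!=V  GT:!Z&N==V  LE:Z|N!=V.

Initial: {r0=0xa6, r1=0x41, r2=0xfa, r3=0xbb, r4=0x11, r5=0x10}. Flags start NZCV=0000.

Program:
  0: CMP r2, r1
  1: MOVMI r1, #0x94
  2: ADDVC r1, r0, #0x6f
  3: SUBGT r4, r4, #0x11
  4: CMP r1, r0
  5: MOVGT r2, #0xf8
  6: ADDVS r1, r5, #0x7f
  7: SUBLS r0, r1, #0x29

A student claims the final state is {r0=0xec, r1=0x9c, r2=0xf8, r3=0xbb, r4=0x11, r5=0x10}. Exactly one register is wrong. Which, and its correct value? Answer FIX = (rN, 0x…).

[0] flags=1010 → (cmp)
[1] flags=1010 MI?T → r1=0x94
[2] flags=1010 VC?T → r1=0x15
[3] flags=1010 GT?F → skip
[4] flags=0000 → (cmp)
[5] flags=0000 GT?T → r2=0xf8
[6] flags=0000 VS?F → skip
[7] flags=0000 LS?T → r0=0xec

FIX = (r1, 0x15)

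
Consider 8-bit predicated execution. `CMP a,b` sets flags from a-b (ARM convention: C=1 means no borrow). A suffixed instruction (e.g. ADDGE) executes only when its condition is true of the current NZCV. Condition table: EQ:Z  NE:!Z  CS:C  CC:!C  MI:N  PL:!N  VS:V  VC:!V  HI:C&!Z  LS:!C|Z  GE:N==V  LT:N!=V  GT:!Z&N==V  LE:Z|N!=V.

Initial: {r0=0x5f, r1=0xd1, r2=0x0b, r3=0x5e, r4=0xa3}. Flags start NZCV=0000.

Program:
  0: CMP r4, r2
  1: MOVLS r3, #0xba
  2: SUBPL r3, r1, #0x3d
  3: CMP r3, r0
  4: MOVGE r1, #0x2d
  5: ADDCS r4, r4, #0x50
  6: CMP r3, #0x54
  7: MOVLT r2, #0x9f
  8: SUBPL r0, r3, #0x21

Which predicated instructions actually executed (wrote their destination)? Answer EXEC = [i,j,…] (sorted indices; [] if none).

0: ✓ CMP  NZCV=1010
1: · MOVLS
2: · SUBPL
3: ✓ CMP  NZCV=1000
4: · MOVGE
5: · ADDCS
6: ✓ CMP  NZCV=0010
7: · MOVLT
8: ✓ SUBPL  r0←0x3d

EXEC = [8]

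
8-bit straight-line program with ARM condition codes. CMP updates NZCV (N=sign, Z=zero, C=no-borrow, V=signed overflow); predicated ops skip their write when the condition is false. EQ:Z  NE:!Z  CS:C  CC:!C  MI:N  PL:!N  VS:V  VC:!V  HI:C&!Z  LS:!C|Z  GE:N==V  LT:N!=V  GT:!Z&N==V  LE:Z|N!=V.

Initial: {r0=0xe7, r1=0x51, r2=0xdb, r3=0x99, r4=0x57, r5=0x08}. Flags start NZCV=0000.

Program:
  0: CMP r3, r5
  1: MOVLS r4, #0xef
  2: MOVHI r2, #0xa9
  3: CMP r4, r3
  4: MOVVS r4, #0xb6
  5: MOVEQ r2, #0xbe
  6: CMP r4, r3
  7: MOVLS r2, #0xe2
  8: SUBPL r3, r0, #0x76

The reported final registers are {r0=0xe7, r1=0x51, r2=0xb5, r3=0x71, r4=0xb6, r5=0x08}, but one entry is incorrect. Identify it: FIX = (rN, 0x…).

FIX = (r2, 0xa9)

0: ✓ CMP  NZCV=1010
1: · MOVLS
2: ✓ MOVHI  r2←0xa9
3: ✓ CMP  NZCV=1001
4: ✓ MOVVS  r4←0xb6
5: · MOVEQ
6: ✓ CMP  NZCV=0010
7: · MOVLS
8: ✓ SUBPL  r3←0x71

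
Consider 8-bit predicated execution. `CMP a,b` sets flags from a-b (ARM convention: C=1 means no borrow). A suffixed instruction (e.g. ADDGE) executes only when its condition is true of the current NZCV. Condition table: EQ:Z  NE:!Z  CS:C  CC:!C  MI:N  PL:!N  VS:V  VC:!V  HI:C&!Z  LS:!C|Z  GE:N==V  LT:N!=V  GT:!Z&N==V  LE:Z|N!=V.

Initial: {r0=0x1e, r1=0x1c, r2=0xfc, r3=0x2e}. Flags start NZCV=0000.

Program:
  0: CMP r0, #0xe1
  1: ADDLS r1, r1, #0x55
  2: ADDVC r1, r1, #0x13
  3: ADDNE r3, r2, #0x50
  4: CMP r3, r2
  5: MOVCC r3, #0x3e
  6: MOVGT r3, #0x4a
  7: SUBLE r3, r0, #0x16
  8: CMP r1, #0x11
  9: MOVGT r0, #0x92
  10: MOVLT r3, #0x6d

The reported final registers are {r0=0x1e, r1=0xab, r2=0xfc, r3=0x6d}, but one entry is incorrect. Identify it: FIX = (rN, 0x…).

0: ✓ CMP  NZCV=0000
1: ✓ ADDLS  r1←0x71
2: ✓ ADDVC  r1←0x84
3: ✓ ADDNE  r3←0x4c
4: ✓ CMP  NZCV=0000
5: ✓ MOVCC  r3←0x3e
6: ✓ MOVGT  r3←0x4a
7: · SUBLE
8: ✓ CMP  NZCV=0011
9: · MOVGT
10: ✓ MOVLT  r3←0x6d

FIX = (r1, 0x84)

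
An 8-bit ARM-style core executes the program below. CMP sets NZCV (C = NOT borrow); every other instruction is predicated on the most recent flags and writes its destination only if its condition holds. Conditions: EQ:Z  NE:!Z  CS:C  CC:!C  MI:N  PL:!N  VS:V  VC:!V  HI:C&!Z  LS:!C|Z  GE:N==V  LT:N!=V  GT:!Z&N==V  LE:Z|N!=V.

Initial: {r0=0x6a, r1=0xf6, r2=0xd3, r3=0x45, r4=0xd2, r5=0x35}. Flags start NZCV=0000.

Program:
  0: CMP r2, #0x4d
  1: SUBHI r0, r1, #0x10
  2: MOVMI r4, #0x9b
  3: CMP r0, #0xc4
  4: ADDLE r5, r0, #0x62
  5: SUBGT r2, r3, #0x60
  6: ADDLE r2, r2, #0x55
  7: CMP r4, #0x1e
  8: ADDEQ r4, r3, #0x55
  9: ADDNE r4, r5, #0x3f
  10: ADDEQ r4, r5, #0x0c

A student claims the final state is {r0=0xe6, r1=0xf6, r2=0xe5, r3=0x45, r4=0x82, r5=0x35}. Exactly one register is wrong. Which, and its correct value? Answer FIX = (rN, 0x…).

[0] flags=1010 → (cmp)
[1] flags=1010 HI?T → r0=0xe6
[2] flags=1010 MI?T → r4=0x9b
[3] flags=0010 → (cmp)
[4] flags=0010 LE?F → skip
[5] flags=0010 GT?T → r2=0xe5
[6] flags=0010 LE?F → skip
[7] flags=0011 → (cmp)
[8] flags=0011 EQ?F → skip
[9] flags=0011 NE?T → r4=0x74
[10] flags=0011 EQ?F → skip

FIX = (r4, 0x74)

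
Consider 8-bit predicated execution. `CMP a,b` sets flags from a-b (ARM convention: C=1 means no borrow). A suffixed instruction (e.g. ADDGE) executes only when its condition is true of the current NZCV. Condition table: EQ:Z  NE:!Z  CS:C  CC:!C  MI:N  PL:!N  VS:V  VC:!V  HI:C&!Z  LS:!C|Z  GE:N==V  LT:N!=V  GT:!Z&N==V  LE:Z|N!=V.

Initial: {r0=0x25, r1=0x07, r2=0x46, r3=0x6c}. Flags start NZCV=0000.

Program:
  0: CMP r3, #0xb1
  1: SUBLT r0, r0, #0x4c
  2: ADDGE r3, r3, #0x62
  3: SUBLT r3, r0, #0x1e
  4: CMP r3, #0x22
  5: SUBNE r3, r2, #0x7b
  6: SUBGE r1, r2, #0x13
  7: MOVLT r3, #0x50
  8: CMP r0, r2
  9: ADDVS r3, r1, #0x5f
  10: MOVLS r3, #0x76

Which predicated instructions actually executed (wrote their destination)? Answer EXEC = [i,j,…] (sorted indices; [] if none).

[0] flags=1001 → (cmp)
[1] flags=1001 LT?F → skip
[2] flags=1001 GE?T → r3=0xce
[3] flags=1001 LT?F → skip
[4] flags=1010 → (cmp)
[5] flags=1010 NE?T → r3=0xcb
[6] flags=1010 GE?F → skip
[7] flags=1010 LT?T → r3=0x50
[8] flags=1000 → (cmp)
[9] flags=1000 VS?F → skip
[10] flags=1000 LS?T → r3=0x76

EXEC = [2,5,7,10]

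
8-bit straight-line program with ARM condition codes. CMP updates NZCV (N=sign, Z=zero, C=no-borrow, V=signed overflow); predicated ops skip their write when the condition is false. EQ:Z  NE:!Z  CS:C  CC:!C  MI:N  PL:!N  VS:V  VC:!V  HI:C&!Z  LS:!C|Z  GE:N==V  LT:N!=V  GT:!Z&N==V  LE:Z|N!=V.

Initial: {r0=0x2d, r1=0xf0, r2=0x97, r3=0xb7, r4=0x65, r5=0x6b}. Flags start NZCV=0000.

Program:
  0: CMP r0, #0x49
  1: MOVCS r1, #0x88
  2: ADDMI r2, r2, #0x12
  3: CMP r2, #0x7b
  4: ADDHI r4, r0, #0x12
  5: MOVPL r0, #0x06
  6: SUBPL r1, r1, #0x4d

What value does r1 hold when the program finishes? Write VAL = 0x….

VAL = 0xa3

[0] flags=1000 → (cmp)
[1] flags=1000 CS?F → skip
[2] flags=1000 MI?T → r2=0xa9
[3] flags=0011 → (cmp)
[4] flags=0011 HI?T → r4=0x3f
[5] flags=0011 PL?T → r0=0x06
[6] flags=0011 PL?T → r1=0xa3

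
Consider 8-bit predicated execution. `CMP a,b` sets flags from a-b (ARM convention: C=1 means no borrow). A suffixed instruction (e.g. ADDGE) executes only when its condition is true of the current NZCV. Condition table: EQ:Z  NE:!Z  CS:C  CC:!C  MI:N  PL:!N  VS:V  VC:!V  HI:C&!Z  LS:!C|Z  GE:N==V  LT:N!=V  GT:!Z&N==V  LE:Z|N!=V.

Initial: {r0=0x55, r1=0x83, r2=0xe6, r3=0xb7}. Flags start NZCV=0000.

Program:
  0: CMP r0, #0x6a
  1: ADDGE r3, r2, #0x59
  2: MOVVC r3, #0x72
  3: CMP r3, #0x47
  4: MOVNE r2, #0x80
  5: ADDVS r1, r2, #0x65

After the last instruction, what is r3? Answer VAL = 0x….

VAL = 0x72

[0] flags=1000 → (cmp)
[1] flags=1000 GE?F → skip
[2] flags=1000 VC?T → r3=0x72
[3] flags=0010 → (cmp)
[4] flags=0010 NE?T → r2=0x80
[5] flags=0010 VS?F → skip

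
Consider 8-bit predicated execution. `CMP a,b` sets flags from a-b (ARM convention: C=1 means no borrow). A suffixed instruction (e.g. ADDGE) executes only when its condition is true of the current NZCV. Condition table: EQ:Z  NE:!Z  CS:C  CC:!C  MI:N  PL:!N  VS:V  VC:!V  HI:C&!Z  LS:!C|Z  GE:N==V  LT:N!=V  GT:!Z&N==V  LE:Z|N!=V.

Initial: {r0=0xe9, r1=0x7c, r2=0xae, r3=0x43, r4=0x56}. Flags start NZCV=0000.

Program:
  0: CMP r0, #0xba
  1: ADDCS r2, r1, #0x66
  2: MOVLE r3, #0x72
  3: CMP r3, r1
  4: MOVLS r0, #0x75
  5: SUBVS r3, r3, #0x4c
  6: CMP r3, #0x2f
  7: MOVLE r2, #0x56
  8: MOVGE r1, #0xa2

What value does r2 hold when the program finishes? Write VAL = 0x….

VAL = 0xe2

[0] flags=0010 → (cmp)
[1] flags=0010 CS?T → r2=0xe2
[2] flags=0010 LE?F → skip
[3] flags=1000 → (cmp)
[4] flags=1000 LS?T → r0=0x75
[5] flags=1000 VS?F → skip
[6] flags=0010 → (cmp)
[7] flags=0010 LE?F → skip
[8] flags=0010 GE?T → r1=0xa2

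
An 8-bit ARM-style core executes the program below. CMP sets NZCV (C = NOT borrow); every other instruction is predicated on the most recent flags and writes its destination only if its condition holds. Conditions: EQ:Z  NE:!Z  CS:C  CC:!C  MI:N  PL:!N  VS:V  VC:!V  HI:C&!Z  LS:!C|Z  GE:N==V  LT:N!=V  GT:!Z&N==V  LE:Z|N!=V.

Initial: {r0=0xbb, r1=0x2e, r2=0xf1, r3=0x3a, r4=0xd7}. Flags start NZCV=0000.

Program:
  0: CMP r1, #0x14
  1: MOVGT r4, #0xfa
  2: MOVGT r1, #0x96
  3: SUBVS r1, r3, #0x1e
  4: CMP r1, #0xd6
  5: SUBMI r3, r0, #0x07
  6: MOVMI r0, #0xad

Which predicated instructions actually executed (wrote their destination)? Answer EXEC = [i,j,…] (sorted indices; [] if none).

EXEC = [1,2,5,6]

[0] flags=0010 → (cmp)
[1] flags=0010 GT?T → r4=0xfa
[2] flags=0010 GT?T → r1=0x96
[3] flags=0010 VS?F → skip
[4] flags=1000 → (cmp)
[5] flags=1000 MI?T → r3=0xb4
[6] flags=1000 MI?T → r0=0xad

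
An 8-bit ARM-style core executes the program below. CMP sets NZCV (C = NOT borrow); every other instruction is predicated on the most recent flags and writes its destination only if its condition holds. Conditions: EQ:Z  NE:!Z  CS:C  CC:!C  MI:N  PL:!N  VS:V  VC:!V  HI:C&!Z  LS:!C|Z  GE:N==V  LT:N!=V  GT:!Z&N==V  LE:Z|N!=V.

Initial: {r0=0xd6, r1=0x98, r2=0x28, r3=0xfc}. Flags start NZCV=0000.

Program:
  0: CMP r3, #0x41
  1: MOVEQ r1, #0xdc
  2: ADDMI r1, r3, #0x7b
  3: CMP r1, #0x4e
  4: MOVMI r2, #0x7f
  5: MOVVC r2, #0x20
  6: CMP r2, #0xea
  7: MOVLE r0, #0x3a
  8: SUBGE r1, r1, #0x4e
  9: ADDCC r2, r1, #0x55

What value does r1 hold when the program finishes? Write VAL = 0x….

0: ✓ CMP  NZCV=1010
1: · MOVEQ
2: ✓ ADDMI  r1←0x77
3: ✓ CMP  NZCV=0010
4: · MOVMI
5: ✓ MOVVC  r2←0x20
6: ✓ CMP  NZCV=0000
7: · MOVLE
8: ✓ SUBGE  r1←0x29
9: ✓ ADDCC  r2←0x7e

VAL = 0x29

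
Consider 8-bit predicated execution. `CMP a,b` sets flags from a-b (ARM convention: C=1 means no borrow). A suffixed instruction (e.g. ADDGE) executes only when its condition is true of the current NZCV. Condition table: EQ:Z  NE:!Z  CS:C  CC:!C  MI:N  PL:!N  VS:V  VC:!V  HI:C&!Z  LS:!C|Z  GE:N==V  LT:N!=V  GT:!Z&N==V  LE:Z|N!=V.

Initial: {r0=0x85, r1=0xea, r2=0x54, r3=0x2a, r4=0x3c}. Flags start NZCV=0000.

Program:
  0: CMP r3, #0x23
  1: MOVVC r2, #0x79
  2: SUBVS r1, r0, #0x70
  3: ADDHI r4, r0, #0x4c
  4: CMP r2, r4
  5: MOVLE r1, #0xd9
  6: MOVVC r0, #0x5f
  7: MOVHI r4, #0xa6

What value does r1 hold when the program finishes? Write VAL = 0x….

[0] flags=0010 → (cmp)
[1] flags=0010 VC?T → r2=0x79
[2] flags=0010 VS?F → skip
[3] flags=0010 HI?T → r4=0xd1
[4] flags=1001 → (cmp)
[5] flags=1001 LE?F → skip
[6] flags=1001 VC?F → skip
[7] flags=1001 HI?F → skip

VAL = 0xea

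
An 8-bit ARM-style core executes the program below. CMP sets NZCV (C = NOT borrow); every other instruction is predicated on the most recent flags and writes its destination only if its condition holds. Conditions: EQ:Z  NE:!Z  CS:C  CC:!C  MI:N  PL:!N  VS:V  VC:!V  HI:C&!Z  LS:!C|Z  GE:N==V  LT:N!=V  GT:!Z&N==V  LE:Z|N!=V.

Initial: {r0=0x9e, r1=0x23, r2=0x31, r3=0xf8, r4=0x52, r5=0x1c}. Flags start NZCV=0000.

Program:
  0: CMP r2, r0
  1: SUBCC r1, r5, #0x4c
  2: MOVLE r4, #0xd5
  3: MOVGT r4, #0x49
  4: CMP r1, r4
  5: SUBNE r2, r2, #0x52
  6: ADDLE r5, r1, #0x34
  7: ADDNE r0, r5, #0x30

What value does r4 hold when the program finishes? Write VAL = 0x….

VAL = 0x49

0: ✓ CMP  NZCV=1001
1: ✓ SUBCC  r1←0xd0
2: · MOVLE
3: ✓ MOVGT  r4←0x49
4: ✓ CMP  NZCV=1010
5: ✓ SUBNE  r2←0xdf
6: ✓ ADDLE  r5←0x04
7: ✓ ADDNE  r0←0x34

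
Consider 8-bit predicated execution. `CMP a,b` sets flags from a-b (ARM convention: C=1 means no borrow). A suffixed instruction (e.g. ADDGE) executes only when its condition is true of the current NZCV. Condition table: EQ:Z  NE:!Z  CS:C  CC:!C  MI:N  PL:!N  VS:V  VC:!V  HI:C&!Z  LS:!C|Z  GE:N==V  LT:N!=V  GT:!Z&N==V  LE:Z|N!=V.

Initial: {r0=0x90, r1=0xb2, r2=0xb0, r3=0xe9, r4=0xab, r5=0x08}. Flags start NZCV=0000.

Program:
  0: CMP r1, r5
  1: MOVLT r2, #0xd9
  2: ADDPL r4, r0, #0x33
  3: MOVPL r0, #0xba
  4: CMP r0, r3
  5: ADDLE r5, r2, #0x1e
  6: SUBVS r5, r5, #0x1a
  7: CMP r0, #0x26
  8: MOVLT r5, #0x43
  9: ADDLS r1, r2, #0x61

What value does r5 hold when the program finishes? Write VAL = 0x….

VAL = 0x43

0: ✓ CMP  NZCV=1010
1: ✓ MOVLT  r2←0xd9
2: · ADDPL
3: · MOVPL
4: ✓ CMP  NZCV=1000
5: ✓ ADDLE  r5←0xf7
6: · SUBVS
7: ✓ CMP  NZCV=0011
8: ✓ MOVLT  r5←0x43
9: · ADDLS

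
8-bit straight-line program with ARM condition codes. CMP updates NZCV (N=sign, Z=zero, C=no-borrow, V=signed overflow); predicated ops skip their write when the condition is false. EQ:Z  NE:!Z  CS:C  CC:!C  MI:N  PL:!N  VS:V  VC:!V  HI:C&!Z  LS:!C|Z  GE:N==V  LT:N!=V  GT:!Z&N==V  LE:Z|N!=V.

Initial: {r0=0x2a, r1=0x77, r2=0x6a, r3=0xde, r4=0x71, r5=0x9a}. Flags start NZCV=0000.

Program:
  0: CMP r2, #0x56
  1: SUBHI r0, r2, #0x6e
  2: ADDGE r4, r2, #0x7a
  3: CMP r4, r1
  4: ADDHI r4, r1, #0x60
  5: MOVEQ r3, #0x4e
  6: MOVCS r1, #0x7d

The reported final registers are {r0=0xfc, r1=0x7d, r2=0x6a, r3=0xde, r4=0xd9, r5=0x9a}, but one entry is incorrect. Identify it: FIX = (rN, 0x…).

[0] flags=0010 → (cmp)
[1] flags=0010 HI?T → r0=0xfc
[2] flags=0010 GE?T → r4=0xe4
[3] flags=0011 → (cmp)
[4] flags=0011 HI?T → r4=0xd7
[5] flags=0011 EQ?F → skip
[6] flags=0011 CS?T → r1=0x7d

FIX = (r4, 0xd7)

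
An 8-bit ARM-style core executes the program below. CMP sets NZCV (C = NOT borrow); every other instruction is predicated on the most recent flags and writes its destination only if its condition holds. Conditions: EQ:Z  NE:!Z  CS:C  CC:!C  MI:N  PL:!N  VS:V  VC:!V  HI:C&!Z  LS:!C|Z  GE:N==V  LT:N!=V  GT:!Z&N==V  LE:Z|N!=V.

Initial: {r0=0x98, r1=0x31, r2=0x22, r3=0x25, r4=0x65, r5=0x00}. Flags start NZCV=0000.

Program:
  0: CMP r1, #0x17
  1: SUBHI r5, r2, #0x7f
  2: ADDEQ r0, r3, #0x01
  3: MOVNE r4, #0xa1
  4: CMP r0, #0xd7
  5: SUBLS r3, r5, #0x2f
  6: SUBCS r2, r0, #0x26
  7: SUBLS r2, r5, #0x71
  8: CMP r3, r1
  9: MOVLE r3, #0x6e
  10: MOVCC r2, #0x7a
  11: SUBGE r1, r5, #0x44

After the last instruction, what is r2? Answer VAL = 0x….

VAL = 0x32

[0] flags=0010 → (cmp)
[1] flags=0010 HI?T → r5=0xa3
[2] flags=0010 EQ?F → skip
[3] flags=0010 NE?T → r4=0xa1
[4] flags=1000 → (cmp)
[5] flags=1000 LS?T → r3=0x74
[6] flags=1000 CS?F → skip
[7] flags=1000 LS?T → r2=0x32
[8] flags=0010 → (cmp)
[9] flags=0010 LE?F → skip
[10] flags=0010 CC?F → skip
[11] flags=0010 GE?T → r1=0x5f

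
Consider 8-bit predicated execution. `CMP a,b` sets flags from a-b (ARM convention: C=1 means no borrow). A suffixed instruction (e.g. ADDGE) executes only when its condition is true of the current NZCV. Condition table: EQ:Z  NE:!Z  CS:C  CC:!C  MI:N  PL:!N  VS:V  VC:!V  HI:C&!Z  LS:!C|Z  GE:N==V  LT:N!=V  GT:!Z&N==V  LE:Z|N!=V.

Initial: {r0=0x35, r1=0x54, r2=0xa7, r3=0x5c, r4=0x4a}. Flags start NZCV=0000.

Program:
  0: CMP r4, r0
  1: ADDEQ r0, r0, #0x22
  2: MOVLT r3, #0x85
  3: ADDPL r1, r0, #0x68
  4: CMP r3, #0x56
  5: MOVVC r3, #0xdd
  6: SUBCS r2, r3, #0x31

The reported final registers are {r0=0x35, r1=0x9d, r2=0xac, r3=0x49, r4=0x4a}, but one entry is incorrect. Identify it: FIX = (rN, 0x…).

[0] flags=0010 → (cmp)
[1] flags=0010 EQ?F → skip
[2] flags=0010 LT?F → skip
[3] flags=0010 PL?T → r1=0x9d
[4] flags=0010 → (cmp)
[5] flags=0010 VC?T → r3=0xdd
[6] flags=0010 CS?T → r2=0xac

FIX = (r3, 0xdd)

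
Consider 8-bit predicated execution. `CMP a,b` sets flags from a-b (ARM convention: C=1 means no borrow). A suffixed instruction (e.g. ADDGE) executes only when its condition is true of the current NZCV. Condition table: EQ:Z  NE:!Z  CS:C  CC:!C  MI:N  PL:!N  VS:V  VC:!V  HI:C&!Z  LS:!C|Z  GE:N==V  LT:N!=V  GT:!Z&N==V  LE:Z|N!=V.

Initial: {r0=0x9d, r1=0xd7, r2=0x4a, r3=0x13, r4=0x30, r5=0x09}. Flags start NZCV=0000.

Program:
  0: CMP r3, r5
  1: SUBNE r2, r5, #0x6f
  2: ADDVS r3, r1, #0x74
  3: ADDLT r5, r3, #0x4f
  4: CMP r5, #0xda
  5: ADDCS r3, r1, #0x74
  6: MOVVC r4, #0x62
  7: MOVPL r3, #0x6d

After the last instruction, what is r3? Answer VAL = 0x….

VAL = 0x6d

0: ✓ CMP  NZCV=0010
1: ✓ SUBNE  r2←0x9a
2: · ADDVS
3: · ADDLT
4: ✓ CMP  NZCV=0000
5: · ADDCS
6: ✓ MOVVC  r4←0x62
7: ✓ MOVPL  r3←0x6d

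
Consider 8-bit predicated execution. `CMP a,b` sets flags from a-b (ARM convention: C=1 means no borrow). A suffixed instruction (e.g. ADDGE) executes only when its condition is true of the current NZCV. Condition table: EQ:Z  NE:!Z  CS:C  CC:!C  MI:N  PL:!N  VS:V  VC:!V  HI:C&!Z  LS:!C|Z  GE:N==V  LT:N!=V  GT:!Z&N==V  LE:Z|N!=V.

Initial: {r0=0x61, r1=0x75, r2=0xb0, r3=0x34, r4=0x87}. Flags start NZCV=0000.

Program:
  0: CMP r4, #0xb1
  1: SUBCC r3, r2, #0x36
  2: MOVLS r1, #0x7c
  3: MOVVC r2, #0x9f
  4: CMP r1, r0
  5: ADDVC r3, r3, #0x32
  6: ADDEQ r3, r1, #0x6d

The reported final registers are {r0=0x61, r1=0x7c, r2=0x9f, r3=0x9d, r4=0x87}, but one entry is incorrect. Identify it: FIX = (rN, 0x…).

0: ✓ CMP  NZCV=1000
1: ✓ SUBCC  r3←0x7a
2: ✓ MOVLS  r1←0x7c
3: ✓ MOVVC  r2←0x9f
4: ✓ CMP  NZCV=0010
5: ✓ ADDVC  r3←0xac
6: · ADDEQ

FIX = (r3, 0xac)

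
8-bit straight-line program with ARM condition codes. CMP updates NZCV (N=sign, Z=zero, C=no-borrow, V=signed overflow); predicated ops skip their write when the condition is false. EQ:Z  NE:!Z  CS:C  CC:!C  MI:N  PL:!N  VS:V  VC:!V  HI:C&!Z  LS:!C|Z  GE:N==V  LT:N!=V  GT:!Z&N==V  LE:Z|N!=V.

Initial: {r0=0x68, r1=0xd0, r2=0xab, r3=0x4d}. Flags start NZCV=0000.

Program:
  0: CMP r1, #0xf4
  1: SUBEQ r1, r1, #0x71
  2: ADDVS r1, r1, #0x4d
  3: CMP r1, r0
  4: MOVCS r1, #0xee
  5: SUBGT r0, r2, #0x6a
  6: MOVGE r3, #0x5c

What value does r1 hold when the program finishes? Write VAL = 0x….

VAL = 0xee

0: ✓ CMP  NZCV=1000
1: · SUBEQ
2: · ADDVS
3: ✓ CMP  NZCV=0011
4: ✓ MOVCS  r1←0xee
5: · SUBGT
6: · MOVGE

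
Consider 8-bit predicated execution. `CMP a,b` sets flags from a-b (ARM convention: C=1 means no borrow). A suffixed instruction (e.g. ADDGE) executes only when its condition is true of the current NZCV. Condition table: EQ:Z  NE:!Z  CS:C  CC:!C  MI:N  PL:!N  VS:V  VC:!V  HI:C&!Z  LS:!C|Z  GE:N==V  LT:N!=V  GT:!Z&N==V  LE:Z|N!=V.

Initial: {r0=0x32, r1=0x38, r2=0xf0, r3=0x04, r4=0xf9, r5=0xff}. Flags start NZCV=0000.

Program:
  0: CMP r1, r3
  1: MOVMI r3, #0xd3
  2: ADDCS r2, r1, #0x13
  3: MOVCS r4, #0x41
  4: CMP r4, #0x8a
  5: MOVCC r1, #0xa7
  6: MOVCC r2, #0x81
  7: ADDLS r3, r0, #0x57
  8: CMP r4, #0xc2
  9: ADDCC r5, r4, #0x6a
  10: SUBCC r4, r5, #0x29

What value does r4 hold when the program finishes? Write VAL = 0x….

VAL = 0x82

0: ✓ CMP  NZCV=0010
1: · MOVMI
2: ✓ ADDCS  r2←0x4b
3: ✓ MOVCS  r4←0x41
4: ✓ CMP  NZCV=1001
5: ✓ MOVCC  r1←0xa7
6: ✓ MOVCC  r2←0x81
7: ✓ ADDLS  r3←0x89
8: ✓ CMP  NZCV=0000
9: ✓ ADDCC  r5←0xab
10: ✓ SUBCC  r4←0x82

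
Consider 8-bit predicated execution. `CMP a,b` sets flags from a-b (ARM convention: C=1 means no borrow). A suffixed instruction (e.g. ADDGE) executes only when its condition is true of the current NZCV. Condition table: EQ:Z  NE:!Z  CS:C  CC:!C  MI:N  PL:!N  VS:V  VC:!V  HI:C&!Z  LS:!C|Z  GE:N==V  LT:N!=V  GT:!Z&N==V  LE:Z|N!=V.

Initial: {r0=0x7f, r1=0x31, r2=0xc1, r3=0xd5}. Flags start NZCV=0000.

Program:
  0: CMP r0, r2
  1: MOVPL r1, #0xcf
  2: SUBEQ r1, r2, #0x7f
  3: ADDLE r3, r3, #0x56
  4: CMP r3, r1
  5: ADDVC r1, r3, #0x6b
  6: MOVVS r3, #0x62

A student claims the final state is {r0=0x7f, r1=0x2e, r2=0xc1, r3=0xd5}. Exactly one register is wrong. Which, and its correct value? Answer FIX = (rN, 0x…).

[0] flags=1001 → (cmp)
[1] flags=1001 PL?F → skip
[2] flags=1001 EQ?F → skip
[3] flags=1001 LE?F → skip
[4] flags=1010 → (cmp)
[5] flags=1010 VC?T → r1=0x40
[6] flags=1010 VS?F → skip

FIX = (r1, 0x40)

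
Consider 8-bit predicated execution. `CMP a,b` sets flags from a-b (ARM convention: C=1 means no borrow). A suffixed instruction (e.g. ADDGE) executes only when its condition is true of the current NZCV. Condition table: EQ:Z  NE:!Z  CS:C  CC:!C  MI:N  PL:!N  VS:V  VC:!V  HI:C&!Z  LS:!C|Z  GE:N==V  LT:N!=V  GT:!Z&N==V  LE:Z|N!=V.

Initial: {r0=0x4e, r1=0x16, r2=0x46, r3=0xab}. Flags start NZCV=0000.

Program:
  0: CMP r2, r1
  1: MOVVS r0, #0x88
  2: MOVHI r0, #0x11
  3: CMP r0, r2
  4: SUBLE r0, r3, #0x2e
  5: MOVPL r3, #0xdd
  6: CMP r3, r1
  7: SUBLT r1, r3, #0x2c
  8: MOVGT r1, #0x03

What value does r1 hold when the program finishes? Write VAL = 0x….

0: ✓ CMP  NZCV=0010
1: · MOVVS
2: ✓ MOVHI  r0←0x11
3: ✓ CMP  NZCV=1000
4: ✓ SUBLE  r0←0x7d
5: · MOVPL
6: ✓ CMP  NZCV=1010
7: ✓ SUBLT  r1←0x7f
8: · MOVGT

VAL = 0x7f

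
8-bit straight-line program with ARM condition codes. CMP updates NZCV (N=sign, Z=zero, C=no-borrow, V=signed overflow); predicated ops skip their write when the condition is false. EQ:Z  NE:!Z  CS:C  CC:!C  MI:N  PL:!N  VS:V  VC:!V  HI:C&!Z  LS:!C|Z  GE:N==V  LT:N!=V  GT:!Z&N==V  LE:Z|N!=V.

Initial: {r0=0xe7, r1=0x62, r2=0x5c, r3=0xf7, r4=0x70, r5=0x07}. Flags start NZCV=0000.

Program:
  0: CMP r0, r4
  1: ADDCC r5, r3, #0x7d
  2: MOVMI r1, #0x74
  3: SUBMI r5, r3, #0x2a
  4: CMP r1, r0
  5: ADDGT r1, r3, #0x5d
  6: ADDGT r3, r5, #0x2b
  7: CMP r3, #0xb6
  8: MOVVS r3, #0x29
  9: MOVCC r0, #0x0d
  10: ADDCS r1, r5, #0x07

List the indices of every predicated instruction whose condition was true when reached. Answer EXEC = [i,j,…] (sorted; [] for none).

0: ✓ CMP  NZCV=0011
1: · ADDCC
2: · MOVMI
3: · SUBMI
4: ✓ CMP  NZCV=0000
5: ✓ ADDGT  r1←0x54
6: ✓ ADDGT  r3←0x32
7: ✓ CMP  NZCV=0000
8: · MOVVS
9: ✓ MOVCC  r0←0x0d
10: · ADDCS

EXEC = [5,6,9]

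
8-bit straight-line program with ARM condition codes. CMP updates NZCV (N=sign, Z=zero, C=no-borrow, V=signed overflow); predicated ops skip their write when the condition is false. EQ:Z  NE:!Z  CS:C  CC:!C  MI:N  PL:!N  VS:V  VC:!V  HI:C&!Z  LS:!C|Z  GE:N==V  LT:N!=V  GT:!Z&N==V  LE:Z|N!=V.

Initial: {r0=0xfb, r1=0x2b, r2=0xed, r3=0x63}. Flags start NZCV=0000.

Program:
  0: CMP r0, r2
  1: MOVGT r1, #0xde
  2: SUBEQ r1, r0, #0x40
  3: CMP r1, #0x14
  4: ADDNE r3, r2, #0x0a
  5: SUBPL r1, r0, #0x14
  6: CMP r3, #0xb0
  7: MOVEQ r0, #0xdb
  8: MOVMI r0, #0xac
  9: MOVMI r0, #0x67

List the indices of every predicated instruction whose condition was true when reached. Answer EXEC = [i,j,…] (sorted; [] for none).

[0] flags=0010 → (cmp)
[1] flags=0010 GT?T → r1=0xde
[2] flags=0010 EQ?F → skip
[3] flags=1010 → (cmp)
[4] flags=1010 NE?T → r3=0xf7
[5] flags=1010 PL?F → skip
[6] flags=0010 → (cmp)
[7] flags=0010 EQ?F → skip
[8] flags=0010 MI?F → skip
[9] flags=0010 MI?F → skip

EXEC = [1,4]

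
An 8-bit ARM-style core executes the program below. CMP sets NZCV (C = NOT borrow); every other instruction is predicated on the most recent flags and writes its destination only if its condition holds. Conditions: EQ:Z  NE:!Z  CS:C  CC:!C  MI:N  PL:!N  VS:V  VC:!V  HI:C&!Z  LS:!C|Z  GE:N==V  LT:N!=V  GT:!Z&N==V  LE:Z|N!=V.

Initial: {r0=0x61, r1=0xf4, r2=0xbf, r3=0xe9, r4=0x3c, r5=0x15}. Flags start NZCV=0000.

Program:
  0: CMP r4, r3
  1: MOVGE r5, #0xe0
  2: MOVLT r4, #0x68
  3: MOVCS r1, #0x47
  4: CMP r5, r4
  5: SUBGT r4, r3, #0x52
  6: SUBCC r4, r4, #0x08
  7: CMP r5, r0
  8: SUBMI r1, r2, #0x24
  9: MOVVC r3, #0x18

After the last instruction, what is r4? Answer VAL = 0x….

VAL = 0x3c

0: ✓ CMP  NZCV=0000
1: ✓ MOVGE  r5←0xe0
2: · MOVLT
3: · MOVCS
4: ✓ CMP  NZCV=1010
5: · SUBGT
6: · SUBCC
7: ✓ CMP  NZCV=0011
8: · SUBMI
9: · MOVVC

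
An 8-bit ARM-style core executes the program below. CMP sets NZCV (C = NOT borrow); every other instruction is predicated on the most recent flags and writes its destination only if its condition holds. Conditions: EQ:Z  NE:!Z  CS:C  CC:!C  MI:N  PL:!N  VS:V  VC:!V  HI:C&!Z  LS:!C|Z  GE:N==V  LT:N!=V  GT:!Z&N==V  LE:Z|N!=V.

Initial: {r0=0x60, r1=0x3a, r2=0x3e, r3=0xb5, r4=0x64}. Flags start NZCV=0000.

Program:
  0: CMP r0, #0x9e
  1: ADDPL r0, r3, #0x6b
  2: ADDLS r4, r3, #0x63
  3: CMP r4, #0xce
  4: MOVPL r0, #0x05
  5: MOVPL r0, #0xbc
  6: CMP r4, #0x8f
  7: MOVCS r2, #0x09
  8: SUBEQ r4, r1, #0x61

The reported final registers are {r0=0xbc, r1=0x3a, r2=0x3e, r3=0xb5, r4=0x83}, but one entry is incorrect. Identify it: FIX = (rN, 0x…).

[0] flags=1001 → (cmp)
[1] flags=1001 PL?F → skip
[2] flags=1001 LS?T → r4=0x18
[3] flags=0000 → (cmp)
[4] flags=0000 PL?T → r0=0x05
[5] flags=0000 PL?T → r0=0xbc
[6] flags=1001 → (cmp)
[7] flags=1001 CS?F → skip
[8] flags=1001 EQ?F → skip

FIX = (r4, 0x18)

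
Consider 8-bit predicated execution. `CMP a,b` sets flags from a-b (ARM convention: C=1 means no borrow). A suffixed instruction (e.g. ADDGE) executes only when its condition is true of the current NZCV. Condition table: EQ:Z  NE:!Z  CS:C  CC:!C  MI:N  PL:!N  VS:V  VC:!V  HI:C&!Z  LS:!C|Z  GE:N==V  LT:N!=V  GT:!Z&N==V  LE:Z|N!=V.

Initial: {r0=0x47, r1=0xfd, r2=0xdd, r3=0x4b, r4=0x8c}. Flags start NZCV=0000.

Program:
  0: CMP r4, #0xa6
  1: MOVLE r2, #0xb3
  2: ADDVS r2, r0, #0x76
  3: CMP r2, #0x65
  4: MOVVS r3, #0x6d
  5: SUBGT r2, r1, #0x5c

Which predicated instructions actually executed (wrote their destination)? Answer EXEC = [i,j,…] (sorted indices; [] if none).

EXEC = [1,4]

[0] flags=1000 → (cmp)
[1] flags=1000 LE?T → r2=0xb3
[2] flags=1000 VS?F → skip
[3] flags=0011 → (cmp)
[4] flags=0011 VS?T → r3=0x6d
[5] flags=0011 GT?F → skip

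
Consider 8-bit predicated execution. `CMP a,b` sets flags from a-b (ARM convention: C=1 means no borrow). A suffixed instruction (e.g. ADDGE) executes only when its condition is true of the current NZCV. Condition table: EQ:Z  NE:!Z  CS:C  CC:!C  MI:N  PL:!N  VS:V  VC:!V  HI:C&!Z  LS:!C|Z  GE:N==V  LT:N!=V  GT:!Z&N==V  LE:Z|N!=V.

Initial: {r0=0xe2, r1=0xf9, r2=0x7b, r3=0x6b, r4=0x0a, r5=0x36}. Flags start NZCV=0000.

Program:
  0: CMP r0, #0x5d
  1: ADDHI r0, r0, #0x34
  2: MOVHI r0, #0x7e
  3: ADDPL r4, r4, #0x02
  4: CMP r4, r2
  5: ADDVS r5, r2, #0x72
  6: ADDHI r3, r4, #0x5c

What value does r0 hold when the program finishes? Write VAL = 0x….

VAL = 0x7e

[0] flags=1010 → (cmp)
[1] flags=1010 HI?T → r0=0x16
[2] flags=1010 HI?T → r0=0x7e
[3] flags=1010 PL?F → skip
[4] flags=1000 → (cmp)
[5] flags=1000 VS?F → skip
[6] flags=1000 HI?F → skip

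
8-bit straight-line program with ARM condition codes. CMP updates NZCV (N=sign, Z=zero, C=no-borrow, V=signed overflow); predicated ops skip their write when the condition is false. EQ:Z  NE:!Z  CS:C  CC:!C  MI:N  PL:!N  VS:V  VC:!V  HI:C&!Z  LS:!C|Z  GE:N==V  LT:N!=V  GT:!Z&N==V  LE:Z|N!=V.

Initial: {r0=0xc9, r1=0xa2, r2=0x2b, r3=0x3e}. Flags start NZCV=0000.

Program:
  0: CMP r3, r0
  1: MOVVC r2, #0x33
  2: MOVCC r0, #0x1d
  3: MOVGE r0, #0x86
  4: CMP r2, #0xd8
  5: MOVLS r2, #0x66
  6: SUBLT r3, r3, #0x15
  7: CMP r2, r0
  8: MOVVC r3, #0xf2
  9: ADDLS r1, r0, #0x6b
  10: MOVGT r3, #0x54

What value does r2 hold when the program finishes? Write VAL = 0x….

[0] flags=0000 → (cmp)
[1] flags=0000 VC?T → r2=0x33
[2] flags=0000 CC?T → r0=0x1d
[3] flags=0000 GE?T → r0=0x86
[4] flags=0000 → (cmp)
[5] flags=0000 LS?T → r2=0x66
[6] flags=0000 LT?F → skip
[7] flags=1001 → (cmp)
[8] flags=1001 VC?F → skip
[9] flags=1001 LS?T → r1=0xf1
[10] flags=1001 GT?T → r3=0x54

VAL = 0x66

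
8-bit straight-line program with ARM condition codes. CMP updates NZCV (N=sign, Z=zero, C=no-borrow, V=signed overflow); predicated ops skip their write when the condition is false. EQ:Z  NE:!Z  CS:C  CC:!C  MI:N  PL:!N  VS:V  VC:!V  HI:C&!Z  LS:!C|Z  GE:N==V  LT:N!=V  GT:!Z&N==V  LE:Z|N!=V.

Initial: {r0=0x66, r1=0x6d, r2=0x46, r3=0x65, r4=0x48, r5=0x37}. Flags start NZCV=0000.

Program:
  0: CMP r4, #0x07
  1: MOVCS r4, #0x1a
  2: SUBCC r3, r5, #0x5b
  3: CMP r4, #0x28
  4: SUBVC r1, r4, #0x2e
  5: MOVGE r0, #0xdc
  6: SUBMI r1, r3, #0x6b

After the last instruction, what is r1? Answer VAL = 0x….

VAL = 0xfa

0: ✓ CMP  NZCV=0010
1: ✓ MOVCS  r4←0x1a
2: · SUBCC
3: ✓ CMP  NZCV=1000
4: ✓ SUBVC  r1←0xec
5: · MOVGE
6: ✓ SUBMI  r1←0xfa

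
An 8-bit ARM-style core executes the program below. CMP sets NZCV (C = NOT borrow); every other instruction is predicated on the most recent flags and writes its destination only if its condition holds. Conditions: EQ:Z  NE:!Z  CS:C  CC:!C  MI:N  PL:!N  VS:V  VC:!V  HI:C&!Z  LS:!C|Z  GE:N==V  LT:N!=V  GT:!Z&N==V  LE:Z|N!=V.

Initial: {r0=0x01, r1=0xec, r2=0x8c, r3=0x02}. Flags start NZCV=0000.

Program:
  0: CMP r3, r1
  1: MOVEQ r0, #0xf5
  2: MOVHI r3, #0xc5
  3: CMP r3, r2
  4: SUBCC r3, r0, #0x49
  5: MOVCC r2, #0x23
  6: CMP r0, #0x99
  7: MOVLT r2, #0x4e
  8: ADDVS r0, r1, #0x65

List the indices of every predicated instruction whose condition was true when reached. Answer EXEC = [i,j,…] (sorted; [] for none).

[0] flags=0000 → (cmp)
[1] flags=0000 EQ?F → skip
[2] flags=0000 HI?F → skip
[3] flags=0000 → (cmp)
[4] flags=0000 CC?T → r3=0xb8
[5] flags=0000 CC?T → r2=0x23
[6] flags=0000 → (cmp)
[7] flags=0000 LT?F → skip
[8] flags=0000 VS?F → skip

EXEC = [4,5]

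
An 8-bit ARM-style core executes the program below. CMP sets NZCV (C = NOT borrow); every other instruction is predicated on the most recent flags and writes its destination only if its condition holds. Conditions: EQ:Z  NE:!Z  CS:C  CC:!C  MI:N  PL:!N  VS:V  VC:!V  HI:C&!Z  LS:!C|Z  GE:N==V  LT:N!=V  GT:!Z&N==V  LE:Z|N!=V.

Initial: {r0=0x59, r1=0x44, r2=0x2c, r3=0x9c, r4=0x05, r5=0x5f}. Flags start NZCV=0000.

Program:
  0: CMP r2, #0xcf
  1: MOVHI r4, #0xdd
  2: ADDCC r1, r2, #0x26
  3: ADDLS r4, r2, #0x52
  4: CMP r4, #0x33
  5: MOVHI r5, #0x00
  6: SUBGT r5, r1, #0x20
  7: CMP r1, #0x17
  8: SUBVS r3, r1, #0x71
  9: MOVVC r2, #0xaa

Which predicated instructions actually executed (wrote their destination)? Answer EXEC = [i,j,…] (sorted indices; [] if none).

EXEC = [2,3,5,6,9]

0: ✓ CMP  NZCV=0000
1: · MOVHI
2: ✓ ADDCC  r1←0x52
3: ✓ ADDLS  r4←0x7e
4: ✓ CMP  NZCV=0010
5: ✓ MOVHI  r5←0x00
6: ✓ SUBGT  r5←0x32
7: ✓ CMP  NZCV=0010
8: · SUBVS
9: ✓ MOVVC  r2←0xaa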